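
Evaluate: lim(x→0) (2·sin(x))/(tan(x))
This is a 0/0 indeterminate form.

Apply L'Hôpital's rule: differentiate numerator and denominator separately.
  f(x) = 2·sin(x)   ⇒   f'(x) = 2·cos(x)
  g(x) = tan(x)   ⇒   g'(x) = tan(x)^2 + 1
  lim(x→0) f'(x)/g'(x) = lim(x→0) (2·cos(x))/(tan(x)^2 + 1)
  = 2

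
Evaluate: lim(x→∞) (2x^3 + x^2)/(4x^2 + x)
This is an ∞/∞ indeterminate form.

Apply L'Hôpital's rule: differentiate numerator and denominator separately.
  f(x) = 2·x^3 + x^2   ⇒   f'(x) = 6·x^2 + 2·x
  g(x) = 4·x^2 + x   ⇒   g'(x) = 8·x + 1
  lim(x→∞) f'(x)/g'(x) = lim(x→∞) (6·x^2 + 2·x)/(8·x + 1)
  = ∞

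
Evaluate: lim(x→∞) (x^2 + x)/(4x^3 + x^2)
This is an ∞/∞ indeterminate form.

Apply L'Hôpital's rule: differentiate numerator and denominator separately.
  f(x) = x^2 + x   ⇒   f'(x) = 2·x + 1
  g(x) = 4·x^3 + x^2   ⇒   g'(x) = 12·x^2 + 2·x
  lim(x→∞) f'(x)/g'(x) = lim(x→∞) (2·x + 1)/(12·x^2 + 2·x)
  = 0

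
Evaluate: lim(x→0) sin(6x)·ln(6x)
This is a 0·∞ indeterminate form.

Rewrite 0·∞ as a quotient (0/0 or ∞/∞ form), then apply L'Hôpital's rule:
  lim(x→0) sin(6x)·ln(6x) = 0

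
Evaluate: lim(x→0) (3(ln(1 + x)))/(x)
This is a 0/0 indeterminate form.

Apply L'Hôpital's rule: differentiate numerator and denominator separately.
  f(x) = 3·ln(x + 1)   ⇒   f'(x) = 3/(x + 1)
  g(x) = x   ⇒   g'(x) = 1
  lim(x→0) f'(x)/g'(x) = lim(x→0) (3/(x + 1))/(1)
  = 3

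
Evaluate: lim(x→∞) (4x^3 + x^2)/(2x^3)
This is an ∞/∞ indeterminate form.

Apply L'Hôpital's rule: differentiate numerator and denominator separately.
  f(x) = 4·x^3 + x^2   ⇒   f'(x) = 12·x^2 + 2·x
  g(x) = 2·x^3   ⇒   g'(x) = 6·x^2
  lim(x→∞) f'(x)/g'(x) = lim(x→∞) (12·x^2 + 2·x)/(6·x^2)
  = 2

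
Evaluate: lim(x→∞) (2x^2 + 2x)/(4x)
This is an ∞/∞ indeterminate form.

Apply L'Hôpital's rule: differentiate numerator and denominator separately.
  f(x) = 2·x^2 + 2·x   ⇒   f'(x) = 4·x + 2
  g(x) = 4·x   ⇒   g'(x) = 4
  lim(x→∞) f'(x)/g'(x) = lim(x→∞) (4·x + 2)/(4)
  = ∞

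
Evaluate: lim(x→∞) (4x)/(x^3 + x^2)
This is an ∞/∞ indeterminate form.

Apply L'Hôpital's rule: differentiate numerator and denominator separately.
  f(x) = 4·x   ⇒   f'(x) = 4
  g(x) = x^3 + x^2   ⇒   g'(x) = 3·x^2 + 2·x
  lim(x→∞) f'(x)/g'(x) = lim(x→∞) (4)/(3·x^2 + 2·x)
  = 0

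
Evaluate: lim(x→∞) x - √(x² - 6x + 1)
This is an ∞-∞ indeterminate form.

Combine fractions or rationalize to convert ∞-∞ to 0/0 form:
  lim(x→∞) x - √(x² - 6x + 1) = 3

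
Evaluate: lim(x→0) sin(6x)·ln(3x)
This is a 0·∞ indeterminate form.

Rewrite 0·∞ as a quotient (0/0 or ∞/∞ form), then apply L'Hôpital's rule:
  lim(x→0) sin(6x)·ln(3x) = 0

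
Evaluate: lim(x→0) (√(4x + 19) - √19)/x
This is a standard limit.

Factor or rationalize the expression:
  lim(x→0) (√(4x + 19) - √19)/x = 2·sqrt(19)/19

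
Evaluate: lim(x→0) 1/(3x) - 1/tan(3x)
This is an ∞-∞ indeterminate form.

Combine fractions or rationalize to convert ∞-∞ to 0/0 form:
  lim(x→0) 1/(3x) - 1/tan(3x) = 0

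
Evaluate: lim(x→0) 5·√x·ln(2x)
This is a 0·∞ indeterminate form.

Rewrite 0·∞ as a quotient (0/0 or ∞/∞ form), then apply L'Hôpital's rule:
  lim(x→0) 5·√x·ln(2x) = 0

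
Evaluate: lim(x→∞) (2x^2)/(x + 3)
This is an ∞/∞ indeterminate form.

Apply L'Hôpital's rule: differentiate numerator and denominator separately.
  f(x) = 2·x^2   ⇒   f'(x) = 4·x
  g(x) = x + 3   ⇒   g'(x) = 1
  lim(x→∞) f'(x)/g'(x) = lim(x→∞) (4·x)/(1)
  = ∞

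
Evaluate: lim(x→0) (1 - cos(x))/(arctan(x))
This is a 0/0 indeterminate form.

Apply L'Hôpital's rule: differentiate numerator and denominator separately.
  f(x) = 1 - cos(x)   ⇒   f'(x) = sin(x)
  g(x) = atan(x)   ⇒   g'(x) = 1/(x^2 + 1)
  lim(x→0) f'(x)/g'(x) = lim(x→0) (sin(x))/(1/(x^2 + 1))
  = 0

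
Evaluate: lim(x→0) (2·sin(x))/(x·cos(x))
This is a 0/0 indeterminate form.

Apply L'Hôpital's rule: differentiate numerator and denominator separately.
  f(x) = 2·sin(x)   ⇒   f'(x) = 2·cos(x)
  g(x) = x·cos(x)   ⇒   g'(x) = -x·sin(x) + cos(x)
  lim(x→0) f'(x)/g'(x) = lim(x→0) (2·cos(x))/(-x·sin(x) + cos(x))
  = 2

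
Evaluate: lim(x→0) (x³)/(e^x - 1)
This is a 0/0 indeterminate form.

Apply L'Hôpital's rule: differentiate numerator and denominator separately.
  f(x) = x^3   ⇒   f'(x) = 3·x^2
  g(x) = e^(x) - 1   ⇒   g'(x) = e^(x)
  lim(x→0) f'(x)/g'(x) = lim(x→0) (3·x^2)/(e^(x))
  = 0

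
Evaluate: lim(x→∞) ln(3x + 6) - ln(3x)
This is an ∞-∞ indeterminate form.

Combine fractions or rationalize to convert ∞-∞ to 0/0 form:
  lim(x→∞) ln(3x + 6) - ln(3x) = 0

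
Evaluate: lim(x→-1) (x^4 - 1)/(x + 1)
This is a standard limit.

Factor or rationalize the expression:
  lim(x→-1) (x^4 - 1)/(x + 1) = -4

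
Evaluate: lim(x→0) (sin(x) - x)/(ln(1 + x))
This is a 0/0 indeterminate form.

Apply L'Hôpital's rule: differentiate numerator and denominator separately.
  f(x) = -x + sin(x)   ⇒   f'(x) = cos(x) - 1
  g(x) = ln(x + 1)   ⇒   g'(x) = 1/(x + 1)
  lim(x→0) f'(x)/g'(x) = lim(x→0) (cos(x) - 1)/(1/(x + 1))
  = 0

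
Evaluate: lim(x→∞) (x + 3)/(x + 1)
This is an ∞/∞ indeterminate form.

Apply L'Hôpital's rule: differentiate numerator and denominator separately.
  f(x) = x + 3   ⇒   f'(x) = 1
  g(x) = x + 1   ⇒   g'(x) = 1
  lim(x→∞) f'(x)/g'(x) = lim(x→∞) (1)/(1)
  = 1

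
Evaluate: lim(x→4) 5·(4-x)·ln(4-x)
This is a 0·∞ indeterminate form.

Rewrite 0·∞ as a quotient (0/0 or ∞/∞ form), then apply L'Hôpital's rule:
  lim(x→4) 5·(4-x)·ln(4-x) = 0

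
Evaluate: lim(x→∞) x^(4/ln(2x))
This is an exponential indeterminate form.

For exponential indeterminate forms, take the natural log:
  Let L = lim(x→∞) x^(4/ln(2x))
  Then ln(L) = lim(x→∞) [exponent × ln(base)]
  Evaluate using L'Hôpital or standard limits, then exponentiate.
  L = e^(4)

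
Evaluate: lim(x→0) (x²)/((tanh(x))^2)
This is a 0/0 indeterminate form.

Apply L'Hôpital's rule: differentiate numerator and denominator separately.
  f(x) = x^2   ⇒   f'(x) = 2·x
  g(x) = tanh(x)^2   ⇒   g'(x) = (2 - 2·tanh(x)^2)·tanh(x)
  lim(x→0) f'(x)/g'(x) = lim(x→0) (2·x)/((2 - 2·tanh(x)^2)·tanh(x))
  = 1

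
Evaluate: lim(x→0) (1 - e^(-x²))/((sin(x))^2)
This is a 0/0 indeterminate form.

Apply L'Hôpital's rule: differentiate numerator and denominator separately.
  f(x) = 1 - e^(-x^2)   ⇒   f'(x) = 2·x·e^(-x^2)
  g(x) = sin(x)^2   ⇒   g'(x) = 2·sin(x)·cos(x)
  lim(x→0) f'(x)/g'(x) = lim(x→0) (2·x·e^(-x^2))/(2·sin(x)·cos(x))
  = 1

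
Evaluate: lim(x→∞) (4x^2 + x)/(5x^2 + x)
This is an ∞/∞ indeterminate form.

Apply L'Hôpital's rule: differentiate numerator and denominator separately.
  f(x) = 4·x^2 + x   ⇒   f'(x) = 8·x + 1
  g(x) = 5·x^2 + x   ⇒   g'(x) = 10·x + 1
  lim(x→∞) f'(x)/g'(x) = lim(x→∞) (8·x + 1)/(10·x + 1)
  = 4/5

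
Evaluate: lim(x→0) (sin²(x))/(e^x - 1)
This is a 0/0 indeterminate form.

Apply L'Hôpital's rule: differentiate numerator and denominator separately.
  f(x) = sin(x)^2   ⇒   f'(x) = 2·sin(x)·cos(x)
  g(x) = e^(x) - 1   ⇒   g'(x) = e^(x)
  lim(x→0) f'(x)/g'(x) = lim(x→0) (2·sin(x)·cos(x))/(e^(x))
  = 0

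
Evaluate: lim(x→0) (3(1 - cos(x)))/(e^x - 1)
This is a 0/0 indeterminate form.

Apply L'Hôpital's rule: differentiate numerator and denominator separately.
  f(x) = 3 - 3·cos(x)   ⇒   f'(x) = 3·sin(x)
  g(x) = e^(x) - 1   ⇒   g'(x) = e^(x)
  lim(x→0) f'(x)/g'(x) = lim(x→0) (3·sin(x))/(e^(x))
  = 0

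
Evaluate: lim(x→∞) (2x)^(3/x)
This is an exponential indeterminate form.

For exponential indeterminate forms, take the natural log:
  Let L = lim(x→∞) (2x)^(3/x)
  Then ln(L) = lim(x→∞) [exponent × ln(base)]
  Evaluate using L'Hôpital or standard limits, then exponentiate.
  L = 1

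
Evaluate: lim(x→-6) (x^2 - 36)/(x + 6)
This is a standard limit.

Factor or rationalize the expression:
  lim(x→-6) (x^2 - 36)/(x + 6) = -12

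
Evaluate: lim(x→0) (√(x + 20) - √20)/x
This is a standard limit.

Factor or rationalize the expression:
  lim(x→0) (√(x + 20) - √20)/x = sqrt(5)/20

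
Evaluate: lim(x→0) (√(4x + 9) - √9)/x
This is a standard limit.

Factor or rationalize the expression:
  lim(x→0) (√(4x + 9) - √9)/x = 2/3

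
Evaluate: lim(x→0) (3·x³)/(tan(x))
This is a 0/0 indeterminate form.

Apply L'Hôpital's rule: differentiate numerator and denominator separately.
  f(x) = 3·x^3   ⇒   f'(x) = 9·x^2
  g(x) = tan(x)   ⇒   g'(x) = tan(x)^2 + 1
  lim(x→0) f'(x)/g'(x) = lim(x→0) (9·x^2)/(tan(x)^2 + 1)
  = 0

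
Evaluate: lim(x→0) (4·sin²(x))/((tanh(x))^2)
This is a 0/0 indeterminate form.

Apply L'Hôpital's rule: differentiate numerator and denominator separately.
  f(x) = 4·sin(x)^2   ⇒   f'(x) = 8·sin(x)·cos(x)
  g(x) = tanh(x)^2   ⇒   g'(x) = (2 - 2·tanh(x)^2)·tanh(x)
  lim(x→0) f'(x)/g'(x) = lim(x→0) (8·sin(x)·cos(x))/((2 - 2·tanh(x)^2)·tanh(x))
  = 4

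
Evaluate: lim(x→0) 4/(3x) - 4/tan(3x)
This is an ∞-∞ indeterminate form.

Combine fractions or rationalize to convert ∞-∞ to 0/0 form:
  lim(x→0) 4/(3x) - 4/tan(3x) = 0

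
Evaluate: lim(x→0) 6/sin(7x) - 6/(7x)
This is an ∞-∞ indeterminate form.

Combine fractions or rationalize to convert ∞-∞ to 0/0 form:
  lim(x→0) 6/sin(7x) - 6/(7x) = 0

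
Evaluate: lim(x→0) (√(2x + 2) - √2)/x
This is a standard limit.

Factor or rationalize the expression:
  lim(x→0) (√(2x + 2) - √2)/x = sqrt(2)/2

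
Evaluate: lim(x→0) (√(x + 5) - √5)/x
This is a standard limit.

Factor or rationalize the expression:
  lim(x→0) (√(x + 5) - √5)/x = sqrt(5)/10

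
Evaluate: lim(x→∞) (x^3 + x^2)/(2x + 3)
This is an ∞/∞ indeterminate form.

Apply L'Hôpital's rule: differentiate numerator and denominator separately.
  f(x) = x^3 + x^2   ⇒   f'(x) = 3·x^2 + 2·x
  g(x) = 2·x + 3   ⇒   g'(x) = 2
  lim(x→∞) f'(x)/g'(x) = lim(x→∞) (3·x^2 + 2·x)/(2)
  = ∞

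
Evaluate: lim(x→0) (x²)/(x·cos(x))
This is a 0/0 indeterminate form.

Apply L'Hôpital's rule: differentiate numerator and denominator separately.
  f(x) = x^2   ⇒   f'(x) = 2·x
  g(x) = x·cos(x)   ⇒   g'(x) = -x·sin(x) + cos(x)
  lim(x→0) f'(x)/g'(x) = lim(x→0) (2·x)/(-x·sin(x) + cos(x))
  = 0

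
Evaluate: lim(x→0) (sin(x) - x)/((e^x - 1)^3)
This is a 0/0 indeterminate form.

Apply L'Hôpital's rule: differentiate numerator and denominator separately.
  f(x) = -x + sin(x)   ⇒   f'(x) = cos(x) - 1
  g(x) = (e^(x) - 1)^3   ⇒   g'(x) = 3·(e^(x) - 1)^2·e^(x)
  lim(x→0) f'(x)/g'(x) = lim(x→0) (cos(x) - 1)/(3·(e^(x) - 1)^2·e^(x))
  = -1/6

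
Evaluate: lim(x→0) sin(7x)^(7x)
This is an exponential indeterminate form.

For exponential indeterminate forms, take the natural log:
  Let L = lim(x→0) sin(7x)^(7x)
  Then ln(L) = lim(x→0) [exponent × ln(base)]
  Evaluate using L'Hôpital or standard limits, then exponentiate.
  L = 1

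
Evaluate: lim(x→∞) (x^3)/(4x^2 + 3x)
This is an ∞/∞ indeterminate form.

Apply L'Hôpital's rule: differentiate numerator and denominator separately.
  f(x) = x^3   ⇒   f'(x) = 3·x^2
  g(x) = 4·x^2 + 3·x   ⇒   g'(x) = 8·x + 3
  lim(x→∞) f'(x)/g'(x) = lim(x→∞) (3·x^2)/(8·x + 3)
  = ∞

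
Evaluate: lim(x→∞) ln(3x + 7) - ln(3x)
This is an ∞-∞ indeterminate form.

Combine fractions or rationalize to convert ∞-∞ to 0/0 form:
  lim(x→∞) ln(3x + 7) - ln(3x) = 0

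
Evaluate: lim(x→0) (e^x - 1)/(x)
This is a 0/0 indeterminate form.

Apply L'Hôpital's rule: differentiate numerator and denominator separately.
  f(x) = e^(x) - 1   ⇒   f'(x) = e^(x)
  g(x) = x   ⇒   g'(x) = 1
  lim(x→0) f'(x)/g'(x) = lim(x→0) (e^(x))/(1)
  = 1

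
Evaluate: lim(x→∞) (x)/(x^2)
This is an ∞/∞ indeterminate form.

Apply L'Hôpital's rule: differentiate numerator and denominator separately.
  f(x) = x   ⇒   f'(x) = 1
  g(x) = x^2   ⇒   g'(x) = 2·x
  lim(x→∞) f'(x)/g'(x) = lim(x→∞) (1)/(2·x)
  = 0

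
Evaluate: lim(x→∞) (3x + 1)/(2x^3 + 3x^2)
This is an ∞/∞ indeterminate form.

Apply L'Hôpital's rule: differentiate numerator and denominator separately.
  f(x) = 3·x + 1   ⇒   f'(x) = 3
  g(x) = 2·x^3 + 3·x^2   ⇒   g'(x) = 6·x^2 + 6·x
  lim(x→∞) f'(x)/g'(x) = lim(x→∞) (3)/(6·x^2 + 6·x)
  = 0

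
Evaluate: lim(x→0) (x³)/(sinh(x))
This is a 0/0 indeterminate form.

Apply L'Hôpital's rule: differentiate numerator and denominator separately.
  f(x) = x^3   ⇒   f'(x) = 3·x^2
  g(x) = sinh(x)   ⇒   g'(x) = cosh(x)
  lim(x→0) f'(x)/g'(x) = lim(x→0) (3·x^2)/(cosh(x))
  = 0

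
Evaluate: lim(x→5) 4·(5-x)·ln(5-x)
This is a 0·∞ indeterminate form.

Rewrite 0·∞ as a quotient (0/0 or ∞/∞ form), then apply L'Hôpital's rule:
  lim(x→5) 4·(5-x)·ln(5-x) = 0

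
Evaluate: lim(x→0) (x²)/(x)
This is a 0/0 indeterminate form.

Apply L'Hôpital's rule: differentiate numerator and denominator separately.
  f(x) = x^2   ⇒   f'(x) = 2·x
  g(x) = x   ⇒   g'(x) = 1
  lim(x→0) f'(x)/g'(x) = lim(x→0) (2·x)/(1)
  = 0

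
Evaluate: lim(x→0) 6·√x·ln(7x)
This is a 0·∞ indeterminate form.

Rewrite 0·∞ as a quotient (0/0 or ∞/∞ form), then apply L'Hôpital's rule:
  lim(x→0) 6·√x·ln(7x) = 0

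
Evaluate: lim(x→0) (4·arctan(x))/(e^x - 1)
This is a 0/0 indeterminate form.

Apply L'Hôpital's rule: differentiate numerator and denominator separately.
  f(x) = 4·atan(x)   ⇒   f'(x) = 4/(x^2 + 1)
  g(x) = e^(x) - 1   ⇒   g'(x) = e^(x)
  lim(x→0) f'(x)/g'(x) = lim(x→0) (4/(x^2 + 1))/(e^(x))
  = 4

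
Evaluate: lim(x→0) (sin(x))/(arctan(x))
This is a 0/0 indeterminate form.

Apply L'Hôpital's rule: differentiate numerator and denominator separately.
  f(x) = sin(x)   ⇒   f'(x) = cos(x)
  g(x) = atan(x)   ⇒   g'(x) = 1/(x^2 + 1)
  lim(x→0) f'(x)/g'(x) = lim(x→0) (cos(x))/(1/(x^2 + 1))
  = 1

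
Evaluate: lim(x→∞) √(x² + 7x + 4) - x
This is an ∞-∞ indeterminate form.

Combine fractions or rationalize to convert ∞-∞ to 0/0 form:
  lim(x→∞) √(x² + 7x + 4) - x = 7/2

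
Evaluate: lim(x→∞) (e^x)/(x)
This is an ∞/∞ indeterminate form.

Apply L'Hôpital's rule: differentiate numerator and denominator separately.
  f(x) = e^(x)   ⇒   f'(x) = e^(x)
  g(x) = x   ⇒   g'(x) = 1
  lim(x→∞) f'(x)/g'(x) = lim(x→∞) (e^(x))/(1)
  = ∞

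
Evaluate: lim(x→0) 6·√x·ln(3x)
This is a 0·∞ indeterminate form.

Rewrite 0·∞ as a quotient (0/0 or ∞/∞ form), then apply L'Hôpital's rule:
  lim(x→0) 6·√x·ln(3x) = 0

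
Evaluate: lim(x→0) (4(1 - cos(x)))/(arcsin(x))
This is a 0/0 indeterminate form.

Apply L'Hôpital's rule: differentiate numerator and denominator separately.
  f(x) = 4 - 4·cos(x)   ⇒   f'(x) = 4·sin(x)
  g(x) = asin(x)   ⇒   g'(x) = 1/sqrt(1 - x^2)
  lim(x→0) f'(x)/g'(x) = lim(x→0) (4·sin(x))/(1/sqrt(1 - x^2))
  = 0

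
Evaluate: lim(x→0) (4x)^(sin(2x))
This is an exponential indeterminate form.

For exponential indeterminate forms, take the natural log:
  Let L = lim(x→0) (4x)^(sin(2x))
  Then ln(L) = lim(x→0) [exponent × ln(base)]
  Evaluate using L'Hôpital or standard limits, then exponentiate.
  L = 1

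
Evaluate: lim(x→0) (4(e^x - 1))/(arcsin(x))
This is a 0/0 indeterminate form.

Apply L'Hôpital's rule: differentiate numerator and denominator separately.
  f(x) = 4·e^(x) - 4   ⇒   f'(x) = 4·e^(x)
  g(x) = asin(x)   ⇒   g'(x) = 1/sqrt(1 - x^2)
  lim(x→0) f'(x)/g'(x) = lim(x→0) (4·e^(x))/(1/sqrt(1 - x^2))
  = 4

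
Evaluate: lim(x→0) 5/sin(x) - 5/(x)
This is an ∞-∞ indeterminate form.

Combine fractions or rationalize to convert ∞-∞ to 0/0 form:
  lim(x→0) 5/sin(x) - 5/(x) = 0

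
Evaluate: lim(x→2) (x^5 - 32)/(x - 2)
This is a standard limit.

Factor or rationalize the expression:
  lim(x→2) (x^5 - 32)/(x - 2) = 80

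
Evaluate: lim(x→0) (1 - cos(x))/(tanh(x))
This is a 0/0 indeterminate form.

Apply L'Hôpital's rule: differentiate numerator and denominator separately.
  f(x) = 1 - cos(x)   ⇒   f'(x) = sin(x)
  g(x) = tanh(x)   ⇒   g'(x) = 1 - tanh(x)^2
  lim(x→0) f'(x)/g'(x) = lim(x→0) (sin(x))/(1 - tanh(x)^2)
  = 0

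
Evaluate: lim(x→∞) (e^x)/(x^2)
This is an ∞/∞ indeterminate form.

Apply L'Hôpital's rule: differentiate numerator and denominator separately.
  f(x) = e^(x)   ⇒   f'(x) = e^(x)
  g(x) = x^2   ⇒   g'(x) = 2·x
  lim(x→∞) f'(x)/g'(x) = lim(x→∞) (e^(x))/(2·x)
  = ∞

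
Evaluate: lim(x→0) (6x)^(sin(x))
This is an exponential indeterminate form.

For exponential indeterminate forms, take the natural log:
  Let L = lim(x→0) (6x)^(sin(x))
  Then ln(L) = lim(x→0) [exponent × ln(base)]
  Evaluate using L'Hôpital or standard limits, then exponentiate.
  L = 1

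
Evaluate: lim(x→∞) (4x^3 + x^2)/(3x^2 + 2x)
This is an ∞/∞ indeterminate form.

Apply L'Hôpital's rule: differentiate numerator and denominator separately.
  f(x) = 4·x^3 + x^2   ⇒   f'(x) = 12·x^2 + 2·x
  g(x) = 3·x^2 + 2·x   ⇒   g'(x) = 6·x + 2
  lim(x→∞) f'(x)/g'(x) = lim(x→∞) (12·x^2 + 2·x)/(6·x + 2)
  = ∞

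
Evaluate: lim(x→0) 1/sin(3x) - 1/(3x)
This is an ∞-∞ indeterminate form.

Combine fractions or rationalize to convert ∞-∞ to 0/0 form:
  lim(x→0) 1/sin(3x) - 1/(3x) = 0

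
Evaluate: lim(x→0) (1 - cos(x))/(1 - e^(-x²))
This is a 0/0 indeterminate form.

Apply L'Hôpital's rule: differentiate numerator and denominator separately.
  f(x) = 1 - cos(x)   ⇒   f'(x) = sin(x)
  g(x) = 1 - e^(-x^2)   ⇒   g'(x) = 2·x·e^(-x^2)
  lim(x→0) f'(x)/g'(x) = lim(x→0) (sin(x))/(2·x·e^(-x^2))
  = 1/2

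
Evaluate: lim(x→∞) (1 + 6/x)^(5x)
This is an exponential indeterminate form.

For exponential indeterminate forms, take the natural log:
  Let L = lim(x→∞) (1 + 6/x)^(5x)
  Then ln(L) = lim(x→∞) [exponent × ln(base)]
  Evaluate using L'Hôpital or standard limits, then exponentiate.
  L = e^(30)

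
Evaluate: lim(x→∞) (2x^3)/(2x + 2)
This is an ∞/∞ indeterminate form.

Apply L'Hôpital's rule: differentiate numerator and denominator separately.
  f(x) = 2·x^3   ⇒   f'(x) = 6·x^2
  g(x) = 2·x + 2   ⇒   g'(x) = 2
  lim(x→∞) f'(x)/g'(x) = lim(x→∞) (6·x^2)/(2)
  = ∞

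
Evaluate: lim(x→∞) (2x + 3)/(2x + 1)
This is an ∞/∞ indeterminate form.

Apply L'Hôpital's rule: differentiate numerator and denominator separately.
  f(x) = 2·x + 3   ⇒   f'(x) = 2
  g(x) = 2·x + 1   ⇒   g'(x) = 2
  lim(x→∞) f'(x)/g'(x) = lim(x→∞) (2)/(2)
  = 1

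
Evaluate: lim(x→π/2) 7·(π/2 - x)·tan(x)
This is a 0·∞ indeterminate form.

Rewrite 0·∞ as a quotient (0/0 or ∞/∞ form), then apply L'Hôpital's rule:
  lim(x→π/2) 7·(π/2 - x)·tan(x) = 7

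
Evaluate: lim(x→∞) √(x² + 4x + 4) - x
This is an ∞-∞ indeterminate form.

Combine fractions or rationalize to convert ∞-∞ to 0/0 form:
  lim(x→∞) √(x² + 4x + 4) - x = 2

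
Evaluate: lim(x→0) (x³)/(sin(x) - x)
This is a 0/0 indeterminate form.

Apply L'Hôpital's rule: differentiate numerator and denominator separately.
  f(x) = x^3   ⇒   f'(x) = 3·x^2
  g(x) = -x + sin(x)   ⇒   g'(x) = cos(x) - 1
  lim(x→0) f'(x)/g'(x) = lim(x→0) (3·x^2)/(cos(x) - 1)
  = -6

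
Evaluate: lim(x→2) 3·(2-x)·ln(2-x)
This is a 0·∞ indeterminate form.

Rewrite 0·∞ as a quotient (0/0 or ∞/∞ form), then apply L'Hôpital's rule:
  lim(x→2) 3·(2-x)·ln(2-x) = 0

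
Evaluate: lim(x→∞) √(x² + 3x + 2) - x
This is an ∞-∞ indeterminate form.

Combine fractions or rationalize to convert ∞-∞ to 0/0 form:
  lim(x→∞) √(x² + 3x + 2) - x = 3/2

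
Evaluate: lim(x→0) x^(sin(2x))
This is an exponential indeterminate form.

For exponential indeterminate forms, take the natural log:
  Let L = lim(x→0) x^(sin(2x))
  Then ln(L) = lim(x→0) [exponent × ln(base)]
  Evaluate using L'Hôpital or standard limits, then exponentiate.
  L = 1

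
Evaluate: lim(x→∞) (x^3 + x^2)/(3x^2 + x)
This is an ∞/∞ indeterminate form.

Apply L'Hôpital's rule: differentiate numerator and denominator separately.
  f(x) = x^3 + x^2   ⇒   f'(x) = 3·x^2 + 2·x
  g(x) = 3·x^2 + x   ⇒   g'(x) = 6·x + 1
  lim(x→∞) f'(x)/g'(x) = lim(x→∞) (3·x^2 + 2·x)/(6·x + 1)
  = ∞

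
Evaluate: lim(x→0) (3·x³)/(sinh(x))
This is a 0/0 indeterminate form.

Apply L'Hôpital's rule: differentiate numerator and denominator separately.
  f(x) = 3·x^3   ⇒   f'(x) = 9·x^2
  g(x) = sinh(x)   ⇒   g'(x) = cosh(x)
  lim(x→0) f'(x)/g'(x) = lim(x→0) (9·x^2)/(cosh(x))
  = 0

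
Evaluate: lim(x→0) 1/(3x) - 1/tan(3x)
This is an ∞-∞ indeterminate form.

Combine fractions or rationalize to convert ∞-∞ to 0/0 form:
  lim(x→0) 1/(3x) - 1/tan(3x) = 0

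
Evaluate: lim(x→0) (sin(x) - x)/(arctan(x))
This is a 0/0 indeterminate form.

Apply L'Hôpital's rule: differentiate numerator and denominator separately.
  f(x) = -x + sin(x)   ⇒   f'(x) = cos(x) - 1
  g(x) = atan(x)   ⇒   g'(x) = 1/(x^2 + 1)
  lim(x→0) f'(x)/g'(x) = lim(x→0) (cos(x) - 1)/(1/(x^2 + 1))
  = 0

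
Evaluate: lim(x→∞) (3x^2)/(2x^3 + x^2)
This is an ∞/∞ indeterminate form.

Apply L'Hôpital's rule: differentiate numerator and denominator separately.
  f(x) = 3·x^2   ⇒   f'(x) = 6·x
  g(x) = 2·x^3 + x^2   ⇒   g'(x) = 6·x^2 + 2·x
  lim(x→∞) f'(x)/g'(x) = lim(x→∞) (6·x)/(6·x^2 + 2·x)
  = 0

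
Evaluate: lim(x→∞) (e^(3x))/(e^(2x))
This is an ∞/∞ indeterminate form.

Apply L'Hôpital's rule: differentiate numerator and denominator separately.
  f(x) = e^(3·x)   ⇒   f'(x) = 3·e^(3·x)
  g(x) = e^(2·x)   ⇒   g'(x) = 2·e^(2·x)
  lim(x→∞) f'(x)/g'(x) = lim(x→∞) (3·e^(3·x))/(2·e^(2·x))
  = ∞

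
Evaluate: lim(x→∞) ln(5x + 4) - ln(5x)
This is an ∞-∞ indeterminate form.

Combine fractions or rationalize to convert ∞-∞ to 0/0 form:
  lim(x→∞) ln(5x + 4) - ln(5x) = 0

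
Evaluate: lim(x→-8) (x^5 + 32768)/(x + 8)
This is a standard limit.

Factor or rationalize the expression:
  lim(x→-8) (x^5 + 32768)/(x + 8) = 20480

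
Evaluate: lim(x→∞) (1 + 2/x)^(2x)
This is an exponential indeterminate form.

For exponential indeterminate forms, take the natural log:
  Let L = lim(x→∞) (1 + 2/x)^(2x)
  Then ln(L) = lim(x→∞) [exponent × ln(base)]
  Evaluate using L'Hôpital or standard limits, then exponentiate.
  L = e^(4)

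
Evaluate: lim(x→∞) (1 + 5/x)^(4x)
This is an exponential indeterminate form.

For exponential indeterminate forms, take the natural log:
  Let L = lim(x→∞) (1 + 5/x)^(4x)
  Then ln(L) = lim(x→∞) [exponent × ln(base)]
  Evaluate using L'Hôpital or standard limits, then exponentiate.
  L = e^(20)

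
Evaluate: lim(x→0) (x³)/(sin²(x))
This is a 0/0 indeterminate form.

Apply L'Hôpital's rule: differentiate numerator and denominator separately.
  f(x) = x^3   ⇒   f'(x) = 3·x^2
  g(x) = sin(x)^2   ⇒   g'(x) = 2·sin(x)·cos(x)
  lim(x→0) f'(x)/g'(x) = lim(x→0) (3·x^2)/(2·sin(x)·cos(x))
  = 0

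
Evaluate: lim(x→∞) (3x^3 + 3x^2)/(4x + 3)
This is an ∞/∞ indeterminate form.

Apply L'Hôpital's rule: differentiate numerator and denominator separately.
  f(x) = 3·x^3 + 3·x^2   ⇒   f'(x) = 9·x^2 + 6·x
  g(x) = 4·x + 3   ⇒   g'(x) = 4
  lim(x→∞) f'(x)/g'(x) = lim(x→∞) (9·x^2 + 6·x)/(4)
  = ∞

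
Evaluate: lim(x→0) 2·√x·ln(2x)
This is a 0·∞ indeterminate form.

Rewrite 0·∞ as a quotient (0/0 or ∞/∞ form), then apply L'Hôpital's rule:
  lim(x→0) 2·√x·ln(2x) = 0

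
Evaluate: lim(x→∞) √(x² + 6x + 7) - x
This is an ∞-∞ indeterminate form.

Combine fractions or rationalize to convert ∞-∞ to 0/0 form:
  lim(x→∞) √(x² + 6x + 7) - x = 3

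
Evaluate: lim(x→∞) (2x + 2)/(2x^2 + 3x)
This is an ∞/∞ indeterminate form.

Apply L'Hôpital's rule: differentiate numerator and denominator separately.
  f(x) = 2·x + 2   ⇒   f'(x) = 2
  g(x) = 2·x^2 + 3·x   ⇒   g'(x) = 4·x + 3
  lim(x→∞) f'(x)/g'(x) = lim(x→∞) (2)/(4·x + 3)
  = 0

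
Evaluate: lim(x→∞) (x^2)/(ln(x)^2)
This is an ∞/∞ indeterminate form.

Apply L'Hôpital's rule: differentiate numerator and denominator separately.
  f(x) = x^2   ⇒   f'(x) = 2·x
  g(x) = ln(x)^2   ⇒   g'(x) = 2·ln(x)/x
  lim(x→∞) f'(x)/g'(x) = lim(x→∞) (2·x)/(2·ln(x)/x)
  = ∞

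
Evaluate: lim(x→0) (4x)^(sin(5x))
This is an exponential indeterminate form.

For exponential indeterminate forms, take the natural log:
  Let L = lim(x→0) (4x)^(sin(5x))
  Then ln(L) = lim(x→0) [exponent × ln(base)]
  Evaluate using L'Hôpital or standard limits, then exponentiate.
  L = 1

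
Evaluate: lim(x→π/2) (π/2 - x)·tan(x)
This is a 0·∞ indeterminate form.

Rewrite 0·∞ as a quotient (0/0 or ∞/∞ form), then apply L'Hôpital's rule:
  lim(x→π/2) (π/2 - x)·tan(x) = 1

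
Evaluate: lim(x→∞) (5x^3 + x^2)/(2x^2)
This is an ∞/∞ indeterminate form.

Apply L'Hôpital's rule: differentiate numerator and denominator separately.
  f(x) = 5·x^3 + x^2   ⇒   f'(x) = 15·x^2 + 2·x
  g(x) = 2·x^2   ⇒   g'(x) = 4·x
  lim(x→∞) f'(x)/g'(x) = lim(x→∞) (15·x^2 + 2·x)/(4·x)
  = ∞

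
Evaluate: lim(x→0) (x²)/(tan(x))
This is a 0/0 indeterminate form.

Apply L'Hôpital's rule: differentiate numerator and denominator separately.
  f(x) = x^2   ⇒   f'(x) = 2·x
  g(x) = tan(x)   ⇒   g'(x) = tan(x)^2 + 1
  lim(x→0) f'(x)/g'(x) = lim(x→0) (2·x)/(tan(x)^2 + 1)
  = 0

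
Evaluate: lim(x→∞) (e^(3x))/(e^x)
This is an ∞/∞ indeterminate form.

Apply L'Hôpital's rule: differentiate numerator and denominator separately.
  f(x) = e^(3·x)   ⇒   f'(x) = 3·e^(3·x)
  g(x) = e^(x)   ⇒   g'(x) = e^(x)
  lim(x→∞) f'(x)/g'(x) = lim(x→∞) (3·e^(3·x))/(e^(x))
  = ∞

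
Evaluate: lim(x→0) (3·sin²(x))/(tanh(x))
This is a 0/0 indeterminate form.

Apply L'Hôpital's rule: differentiate numerator and denominator separately.
  f(x) = 3·sin(x)^2   ⇒   f'(x) = 6·sin(x)·cos(x)
  g(x) = tanh(x)   ⇒   g'(x) = 1 - tanh(x)^2
  lim(x→0) f'(x)/g'(x) = lim(x→0) (6·sin(x)·cos(x))/(1 - tanh(x)^2)
  = 0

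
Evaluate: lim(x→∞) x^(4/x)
This is an exponential indeterminate form.

For exponential indeterminate forms, take the natural log:
  Let L = lim(x→∞) x^(4/x)
  Then ln(L) = lim(x→∞) [exponent × ln(base)]
  Evaluate using L'Hôpital or standard limits, then exponentiate.
  L = 1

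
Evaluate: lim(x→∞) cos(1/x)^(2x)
This is an exponential indeterminate form.

For exponential indeterminate forms, take the natural log:
  Let L = lim(x→∞) cos(1/x)^(2x)
  Then ln(L) = lim(x→∞) [exponent × ln(base)]
  Evaluate using L'Hôpital or standard limits, then exponentiate.
  L = 1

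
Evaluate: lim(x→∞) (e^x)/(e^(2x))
This is an ∞/∞ indeterminate form.

Apply L'Hôpital's rule: differentiate numerator and denominator separately.
  f(x) = e^(x)   ⇒   f'(x) = e^(x)
  g(x) = e^(2·x)   ⇒   g'(x) = 2·e^(2·x)
  lim(x→∞) f'(x)/g'(x) = lim(x→∞) (e^(x))/(2·e^(2·x))
  = 0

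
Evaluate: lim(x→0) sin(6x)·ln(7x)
This is a 0·∞ indeterminate form.

Rewrite 0·∞ as a quotient (0/0 or ∞/∞ form), then apply L'Hôpital's rule:
  lim(x→0) sin(6x)·ln(7x) = 0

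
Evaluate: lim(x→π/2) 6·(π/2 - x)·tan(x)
This is a 0·∞ indeterminate form.

Rewrite 0·∞ as a quotient (0/0 or ∞/∞ form), then apply L'Hôpital's rule:
  lim(x→π/2) 6·(π/2 - x)·tan(x) = 6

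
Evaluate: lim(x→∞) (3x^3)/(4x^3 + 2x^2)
This is an ∞/∞ indeterminate form.

Apply L'Hôpital's rule: differentiate numerator and denominator separately.
  f(x) = 3·x^3   ⇒   f'(x) = 9·x^2
  g(x) = 4·x^3 + 2·x^2   ⇒   g'(x) = 12·x^2 + 4·x
  lim(x→∞) f'(x)/g'(x) = lim(x→∞) (9·x^2)/(12·x^2 + 4·x)
  = 3/4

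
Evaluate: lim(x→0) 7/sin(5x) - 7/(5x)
This is an ∞-∞ indeterminate form.

Combine fractions or rationalize to convert ∞-∞ to 0/0 form:
  lim(x→0) 7/sin(5x) - 7/(5x) = 0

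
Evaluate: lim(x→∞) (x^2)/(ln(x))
This is an ∞/∞ indeterminate form.

Apply L'Hôpital's rule: differentiate numerator and denominator separately.
  f(x) = x^2   ⇒   f'(x) = 2·x
  g(x) = ln(x)   ⇒   g'(x) = 1/x
  lim(x→∞) f'(x)/g'(x) = lim(x→∞) (2·x)/(1/x)
  = ∞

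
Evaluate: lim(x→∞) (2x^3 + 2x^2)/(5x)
This is an ∞/∞ indeterminate form.

Apply L'Hôpital's rule: differentiate numerator and denominator separately.
  f(x) = 2·x^3 + 2·x^2   ⇒   f'(x) = 6·x^2 + 4·x
  g(x) = 5·x   ⇒   g'(x) = 5
  lim(x→∞) f'(x)/g'(x) = lim(x→∞) (6·x^2 + 4·x)/(5)
  = ∞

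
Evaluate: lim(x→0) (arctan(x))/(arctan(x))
This is a 0/0 indeterminate form.

Apply L'Hôpital's rule: differentiate numerator and denominator separately.
  f(x) = atan(x)   ⇒   f'(x) = 1/(x^2 + 1)
  g(x) = atan(x)   ⇒   g'(x) = 1/(x^2 + 1)
  lim(x→0) f'(x)/g'(x) = lim(x→0) (1/(x^2 + 1))/(1/(x^2 + 1))
  = 1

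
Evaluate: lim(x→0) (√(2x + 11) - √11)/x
This is a standard limit.

Factor or rationalize the expression:
  lim(x→0) (√(2x + 11) - √11)/x = sqrt(11)/11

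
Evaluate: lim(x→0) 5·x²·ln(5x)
This is a 0·∞ indeterminate form.

Rewrite 0·∞ as a quotient (0/0 or ∞/∞ form), then apply L'Hôpital's rule:
  lim(x→0) 5·x²·ln(5x) = 0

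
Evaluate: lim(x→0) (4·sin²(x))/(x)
This is a 0/0 indeterminate form.

Apply L'Hôpital's rule: differentiate numerator and denominator separately.
  f(x) = 4·sin(x)^2   ⇒   f'(x) = 8·sin(x)·cos(x)
  g(x) = x   ⇒   g'(x) = 1
  lim(x→0) f'(x)/g'(x) = lim(x→0) (8·sin(x)·cos(x))/(1)
  = 0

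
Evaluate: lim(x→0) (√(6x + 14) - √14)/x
This is a standard limit.

Factor or rationalize the expression:
  lim(x→0) (√(6x + 14) - √14)/x = 3·sqrt(14)/14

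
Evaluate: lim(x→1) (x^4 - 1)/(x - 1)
This is a standard limit.

Factor or rationalize the expression:
  lim(x→1) (x^4 - 1)/(x - 1) = 4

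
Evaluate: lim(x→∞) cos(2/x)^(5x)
This is an exponential indeterminate form.

For exponential indeterminate forms, take the natural log:
  Let L = lim(x→∞) cos(2/x)^(5x)
  Then ln(L) = lim(x→∞) [exponent × ln(base)]
  Evaluate using L'Hôpital or standard limits, then exponentiate.
  L = 1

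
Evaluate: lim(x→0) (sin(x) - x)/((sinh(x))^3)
This is a 0/0 indeterminate form.

Apply L'Hôpital's rule: differentiate numerator and denominator separately.
  f(x) = -x + sin(x)   ⇒   f'(x) = cos(x) - 1
  g(x) = sinh(x)^3   ⇒   g'(x) = 3·sinh(x)^2·cosh(x)
  lim(x→0) f'(x)/g'(x) = lim(x→0) (cos(x) - 1)/(3·sinh(x)^2·cosh(x))
  = -1/6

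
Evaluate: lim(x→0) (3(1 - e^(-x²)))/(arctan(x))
This is a 0/0 indeterminate form.

Apply L'Hôpital's rule: differentiate numerator and denominator separately.
  f(x) = 3 - 3·e^(-x^2)   ⇒   f'(x) = 6·x·e^(-x^2)
  g(x) = atan(x)   ⇒   g'(x) = 1/(x^2 + 1)
  lim(x→0) f'(x)/g'(x) = lim(x→0) (6·x·e^(-x^2))/(1/(x^2 + 1))
  = 0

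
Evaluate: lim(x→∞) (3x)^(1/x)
This is an exponential indeterminate form.

For exponential indeterminate forms, take the natural log:
  Let L = lim(x→∞) (3x)^(1/x)
  Then ln(L) = lim(x→∞) [exponent × ln(base)]
  Evaluate using L'Hôpital or standard limits, then exponentiate.
  L = 1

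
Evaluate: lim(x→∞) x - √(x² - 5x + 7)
This is an ∞-∞ indeterminate form.

Combine fractions or rationalize to convert ∞-∞ to 0/0 form:
  lim(x→∞) x - √(x² - 5x + 7) = 5/2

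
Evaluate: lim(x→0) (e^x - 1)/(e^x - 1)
This is a 0/0 indeterminate form.

Apply L'Hôpital's rule: differentiate numerator and denominator separately.
  f(x) = e^(x) - 1   ⇒   f'(x) = e^(x)
  g(x) = e^(x) - 1   ⇒   g'(x) = e^(x)
  lim(x→0) f'(x)/g'(x) = lim(x→0) (e^(x))/(e^(x))
  = 1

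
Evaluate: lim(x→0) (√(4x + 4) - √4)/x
This is a standard limit.

Factor or rationalize the expression:
  lim(x→0) (√(4x + 4) - √4)/x = 1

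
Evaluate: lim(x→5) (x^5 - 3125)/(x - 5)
This is a standard limit.

Factor or rationalize the expression:
  lim(x→5) (x^5 - 3125)/(x - 5) = 3125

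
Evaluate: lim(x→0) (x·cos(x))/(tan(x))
This is a 0/0 indeterminate form.

Apply L'Hôpital's rule: differentiate numerator and denominator separately.
  f(x) = x·cos(x)   ⇒   f'(x) = -x·sin(x) + cos(x)
  g(x) = tan(x)   ⇒   g'(x) = tan(x)^2 + 1
  lim(x→0) f'(x)/g'(x) = lim(x→0) (-x·sin(x) + cos(x))/(tan(x)^2 + 1)
  = 1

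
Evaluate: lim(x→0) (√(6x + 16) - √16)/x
This is a standard limit.

Factor or rationalize the expression:
  lim(x→0) (√(6x + 16) - √16)/x = 3/4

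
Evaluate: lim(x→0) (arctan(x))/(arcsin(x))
This is a 0/0 indeterminate form.

Apply L'Hôpital's rule: differentiate numerator and denominator separately.
  f(x) = atan(x)   ⇒   f'(x) = 1/(x^2 + 1)
  g(x) = asin(x)   ⇒   g'(x) = 1/sqrt(1 - x^2)
  lim(x→0) f'(x)/g'(x) = lim(x→0) (1/(x^2 + 1))/(1/sqrt(1 - x^2))
  = 1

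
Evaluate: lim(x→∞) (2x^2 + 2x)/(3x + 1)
This is an ∞/∞ indeterminate form.

Apply L'Hôpital's rule: differentiate numerator and denominator separately.
  f(x) = 2·x^2 + 2·x   ⇒   f'(x) = 4·x + 2
  g(x) = 3·x + 1   ⇒   g'(x) = 3
  lim(x→∞) f'(x)/g'(x) = lim(x→∞) (4·x + 2)/(3)
  = ∞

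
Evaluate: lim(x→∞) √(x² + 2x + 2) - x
This is an ∞-∞ indeterminate form.

Combine fractions or rationalize to convert ∞-∞ to 0/0 form:
  lim(x→∞) √(x² + 2x + 2) - x = 1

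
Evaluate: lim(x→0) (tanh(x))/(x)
This is a 0/0 indeterminate form.

Apply L'Hôpital's rule: differentiate numerator and denominator separately.
  f(x) = tanh(x)   ⇒   f'(x) = 1 - tanh(x)^2
  g(x) = x   ⇒   g'(x) = 1
  lim(x→0) f'(x)/g'(x) = lim(x→0) (1 - tanh(x)^2)/(1)
  = 1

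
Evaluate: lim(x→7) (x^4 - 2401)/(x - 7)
This is a standard limit.

Factor or rationalize the expression:
  lim(x→7) (x^4 - 2401)/(x - 7) = 1372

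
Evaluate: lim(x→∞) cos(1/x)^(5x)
This is an exponential indeterminate form.

For exponential indeterminate forms, take the natural log:
  Let L = lim(x→∞) cos(1/x)^(5x)
  Then ln(L) = lim(x→∞) [exponent × ln(base)]
  Evaluate using L'Hôpital or standard limits, then exponentiate.
  L = 1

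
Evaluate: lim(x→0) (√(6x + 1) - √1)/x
This is a standard limit.

Factor or rationalize the expression:
  lim(x→0) (√(6x + 1) - √1)/x = 3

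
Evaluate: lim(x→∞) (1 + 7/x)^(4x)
This is an exponential indeterminate form.

For exponential indeterminate forms, take the natural log:
  Let L = lim(x→∞) (1 + 7/x)^(4x)
  Then ln(L) = lim(x→∞) [exponent × ln(base)]
  Evaluate using L'Hôpital or standard limits, then exponentiate.
  L = e^(28)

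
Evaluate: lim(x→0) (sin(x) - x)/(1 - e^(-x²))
This is a 0/0 indeterminate form.

Apply L'Hôpital's rule: differentiate numerator and denominator separately.
  f(x) = -x + sin(x)   ⇒   f'(x) = cos(x) - 1
  g(x) = 1 - e^(-x^2)   ⇒   g'(x) = 2·x·e^(-x^2)
  lim(x→0) f'(x)/g'(x) = lim(x→0) (cos(x) - 1)/(2·x·e^(-x^2))
  = 0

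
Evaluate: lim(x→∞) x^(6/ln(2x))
This is an exponential indeterminate form.

For exponential indeterminate forms, take the natural log:
  Let L = lim(x→∞) x^(6/ln(2x))
  Then ln(L) = lim(x→∞) [exponent × ln(base)]
  Evaluate using L'Hôpital or standard limits, then exponentiate.
  L = e^(6)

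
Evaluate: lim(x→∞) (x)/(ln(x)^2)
This is an ∞/∞ indeterminate form.

Apply L'Hôpital's rule: differentiate numerator and denominator separately.
  f(x) = x   ⇒   f'(x) = 1
  g(x) = ln(x)^2   ⇒   g'(x) = 2·ln(x)/x
  lim(x→∞) f'(x)/g'(x) = lim(x→∞) (1)/(2·ln(x)/x)
  = ∞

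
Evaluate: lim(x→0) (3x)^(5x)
This is an exponential indeterminate form.

For exponential indeterminate forms, take the natural log:
  Let L = lim(x→0) (3x)^(5x)
  Then ln(L) = lim(x→0) [exponent × ln(base)]
  Evaluate using L'Hôpital or standard limits, then exponentiate.
  L = 1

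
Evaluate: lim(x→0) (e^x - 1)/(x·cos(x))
This is a 0/0 indeterminate form.

Apply L'Hôpital's rule: differentiate numerator and denominator separately.
  f(x) = e^(x) - 1   ⇒   f'(x) = e^(x)
  g(x) = x·cos(x)   ⇒   g'(x) = -x·sin(x) + cos(x)
  lim(x→0) f'(x)/g'(x) = lim(x→0) (e^(x))/(-x·sin(x) + cos(x))
  = 1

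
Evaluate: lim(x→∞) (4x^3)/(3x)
This is an ∞/∞ indeterminate form.

Apply L'Hôpital's rule: differentiate numerator and denominator separately.
  f(x) = 4·x^3   ⇒   f'(x) = 12·x^2
  g(x) = 3·x   ⇒   g'(x) = 3
  lim(x→∞) f'(x)/g'(x) = lim(x→∞) (12·x^2)/(3)
  = ∞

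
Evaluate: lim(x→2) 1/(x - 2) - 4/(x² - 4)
This is an ∞-∞ indeterminate form.

Combine fractions or rationalize to convert ∞-∞ to 0/0 form:
  lim(x→2) 1/(x - 2) - 4/(x² - 4) = 1/4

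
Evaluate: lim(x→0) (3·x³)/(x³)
This is a 0/0 indeterminate form.

Apply L'Hôpital's rule: differentiate numerator and denominator separately.
  f(x) = 3·x^3   ⇒   f'(x) = 9·x^2
  g(x) = x^3   ⇒   g'(x) = 3·x^2
  lim(x→0) f'(x)/g'(x) = lim(x→0) (9·x^2)/(3·x^2)
  = 3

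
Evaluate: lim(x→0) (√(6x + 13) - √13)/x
This is a standard limit.

Factor or rationalize the expression:
  lim(x→0) (√(6x + 13) - √13)/x = 3·sqrt(13)/13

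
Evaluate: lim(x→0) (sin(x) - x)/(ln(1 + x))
This is a 0/0 indeterminate form.

Apply L'Hôpital's rule: differentiate numerator and denominator separately.
  f(x) = -x + sin(x)   ⇒   f'(x) = cos(x) - 1
  g(x) = ln(x + 1)   ⇒   g'(x) = 1/(x + 1)
  lim(x→0) f'(x)/g'(x) = lim(x→0) (cos(x) - 1)/(1/(x + 1))
  = 0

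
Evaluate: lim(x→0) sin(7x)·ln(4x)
This is a 0·∞ indeterminate form.

Rewrite 0·∞ as a quotient (0/0 or ∞/∞ form), then apply L'Hôpital's rule:
  lim(x→0) sin(7x)·ln(4x) = 0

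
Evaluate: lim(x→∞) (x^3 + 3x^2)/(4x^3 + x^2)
This is an ∞/∞ indeterminate form.

Apply L'Hôpital's rule: differentiate numerator and denominator separately.
  f(x) = x^3 + 3·x^2   ⇒   f'(x) = 3·x^2 + 6·x
  g(x) = 4·x^3 + x^2   ⇒   g'(x) = 12·x^2 + 2·x
  lim(x→∞) f'(x)/g'(x) = lim(x→∞) (3·x^2 + 6·x)/(12·x^2 + 2·x)
  = 1/4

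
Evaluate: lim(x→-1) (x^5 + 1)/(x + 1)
This is a standard limit.

Factor or rationalize the expression:
  lim(x→-1) (x^5 + 1)/(x + 1) = 5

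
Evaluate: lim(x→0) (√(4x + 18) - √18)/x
This is a standard limit.

Factor or rationalize the expression:
  lim(x→0) (√(4x + 18) - √18)/x = sqrt(2)/3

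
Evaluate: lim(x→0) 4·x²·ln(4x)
This is a 0·∞ indeterminate form.

Rewrite 0·∞ as a quotient (0/0 or ∞/∞ form), then apply L'Hôpital's rule:
  lim(x→0) 4·x²·ln(4x) = 0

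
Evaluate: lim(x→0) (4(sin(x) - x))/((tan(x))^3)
This is a 0/0 indeterminate form.

Apply L'Hôpital's rule: differentiate numerator and denominator separately.
  f(x) = -4·x + 4·sin(x)   ⇒   f'(x) = 4·cos(x) - 4
  g(x) = tan(x)^3   ⇒   g'(x) = (3·tan(x)^2 + 3)·tan(x)^2
  lim(x→0) f'(x)/g'(x) = lim(x→0) (4·cos(x) - 4)/((3·tan(x)^2 + 3)·tan(x)^2)
  = -2/3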